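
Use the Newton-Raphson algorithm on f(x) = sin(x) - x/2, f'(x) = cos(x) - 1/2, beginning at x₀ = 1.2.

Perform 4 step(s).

f(x) = sin(x) - x/2
f'(x) = cos(x) - 1/2
x₀ = 1.2

Newton-Raphson formula: x_{n+1} = x_n - f(x_n)/f'(x_n)

Iteration 1:
  f(1.200000) = 0.332039
  f'(1.200000) = -0.137642
  x_1 = 1.200000 - 0.332039/(-0.137642) = 3.612334
Iteration 2:
  f(3.612334) = -2.259714
  f'(3.612334) = -1.391232
  x_2 = 3.612334 - (-2.259714)/(-1.391232) = 1.988080
Iteration 3:
  f(1.988080) = -0.079847
  f'(1.988080) = -0.905279
  x_3 = 1.988080 - (-0.079847)/(-0.905279) = 1.899879
Iteration 4:
  f(1.899879) = -0.003600
  f'(1.899879) = -0.823175
  x_4 = 1.899879 - (-0.003600)/(-0.823175) = 1.895505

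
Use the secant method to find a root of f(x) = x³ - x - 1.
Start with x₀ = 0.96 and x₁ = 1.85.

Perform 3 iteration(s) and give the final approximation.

f(x) = x³ - x - 1
x₀ = 0.96, x₁ = 1.85

Secant formula: x_{n+1} = x_n - f(x_n)(x_n - x_{n-1})/(f(x_n) - f(x_{n-1}))

Iteration 1:
  f(0.960000) = -1.075264
  f(1.850000) = 3.481625
  x_2 = 1.850000 - 3.481625×(1.850000 - 0.960000)/(3.481625 - (-1.075264))
       = 1.170008
Iteration 2:
  f(1.850000) = 3.481625
  f(1.170008) = -0.568361
  x_3 = 1.170008 - (-0.568361)×(1.170008 - 1.850000)/(-0.568361 - 3.481625)
       = 1.265436
Iteration 3:
  f(1.170008) = -0.568361
  f(1.265436) = -0.239057
  x_4 = 1.265436 - (-0.239057)×(1.265436 - 1.170008)/(-0.239057 - (-0.568361))
       = 1.334712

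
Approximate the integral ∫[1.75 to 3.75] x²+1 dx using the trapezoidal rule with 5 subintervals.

f(x) = x²+1
a = 1.75, b = 3.75, n = 5
h = (b - a)/n = 0.400000

Trapezoidal rule: (h/2)[f(x₀) + 2f(x₁) + 2f(x₂) + ... + f(xₙ)]

x_0 = 1.7500, f(x_0) = 4.062500, coefficient = 1
x_1 = 2.1500, f(x_1) = 5.622500, coefficient = 2
x_2 = 2.5500, f(x_2) = 7.502500, coefficient = 2
x_3 = 2.9500, f(x_3) = 9.702500, coefficient = 2
x_4 = 3.3500, f(x_4) = 12.222500, coefficient = 2
x_5 = 3.7500, f(x_5) = 15.062500, coefficient = 1

I ≈ (0.400000/2) × 89.225000 = 17.845000
Exact value: 17.791667
Error: 0.053333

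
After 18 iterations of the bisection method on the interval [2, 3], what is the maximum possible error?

Bisection error bound: |error| ≤ (b-a)/2^n
|error| ≤ (3 - 2)/2^18 = 1/2^18
|error| ≤ 0.0000038147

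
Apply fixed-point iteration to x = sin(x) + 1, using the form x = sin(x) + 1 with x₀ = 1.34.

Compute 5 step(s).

Equation: x = sin(x) + 1
Fixed-point form: x = sin(x) + 1
x₀ = 1.34

x_1 = g(1.340000) = 1.973485
x_2 = g(1.973485) = 1.920011
x_3 = g(1.920011) = 1.939642
x_4 = g(1.939642) = 1.932744
x_5 = g(1.932744) = 1.935209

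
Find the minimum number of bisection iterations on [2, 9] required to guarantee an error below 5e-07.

We need (b-a)/2^n ≤ 5e-07
(9 - 2)/2^n ≤ 5e-07
7/2^n ≤ 5e-07
2^n ≥ 14000000
n ≥ log₂(14000000) = 23.74
n ≥ 24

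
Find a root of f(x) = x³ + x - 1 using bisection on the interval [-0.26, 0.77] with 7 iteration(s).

f(x) = x³ + x - 1
Initial interval: [-0.26, 0.77]

Iteration 1:
  c_1 = (-0.260000 + 0.770000)/2 = 0.255000
  f(c_1) = f(0.255000) = -0.728419
  f(a) × f(c) ≥ 0, new interval: [0.255000, 0.770000]
Iteration 2:
  c_2 = (0.255000 + 0.770000)/2 = 0.512500
  f(c_2) = f(0.512500) = -0.352889
  f(a) × f(c) ≥ 0, new interval: [0.512500, 0.770000]
Iteration 3:
  c_3 = (0.512500 + 0.770000)/2 = 0.641250
  f(c_3) = f(0.641250) = -0.095067
  f(a) × f(c) ≥ 0, new interval: [0.641250, 0.770000]
Iteration 4:
  c_4 = (0.641250 + 0.770000)/2 = 0.705625
  f(c_4) = f(0.705625) = 0.056960
  f(a) × f(c) < 0, new interval: [0.641250, 0.705625]
Iteration 5:
  c_5 = (0.641250 + 0.705625)/2 = 0.673437
  f(c_5) = f(0.673437) = -0.021146
  f(a) × f(c) ≥ 0, new interval: [0.673437, 0.705625]
Iteration 6:
  c_6 = (0.673437 + 0.705625)/2 = 0.689531
  f(c_6) = f(0.689531) = 0.017371
  f(a) × f(c) < 0, new interval: [0.673437, 0.689531]
Iteration 7:
  c_7 = (0.673437 + 0.689531)/2 = 0.681484
  f(c_7) = f(0.681484) = -0.002020
  f(a) × f(c) ≥ 0, new interval: [0.681484, 0.689531]

After 7 iteration(s), the approximation is c_7 = 0.681484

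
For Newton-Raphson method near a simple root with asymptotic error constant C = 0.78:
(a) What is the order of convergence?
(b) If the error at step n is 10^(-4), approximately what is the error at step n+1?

(a) Newton-Raphson has quadratic (order 2) convergence near simple roots.
    This means |e_{n+1}| ≈ C|e_n|².

(b) With |e_n| = 10^(-4) and C = 0.78:
    |e_{n+1}| ≈ 0.78 × (10^(-4))² = 0.78 × 10^(-8)

(a) 2 (quadratic); (b) |e_{n+1}| ≈ 7.800e-09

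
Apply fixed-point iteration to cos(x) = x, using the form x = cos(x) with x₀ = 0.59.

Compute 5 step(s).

Equation: cos(x) = x
Fixed-point form: x = cos(x)
x₀ = 0.59

x_1 = g(0.590000) = 0.830941
x_2 = g(0.830941) = 0.674181
x_3 = g(0.674181) = 0.781218
x_4 = g(0.781218) = 0.710056
x_5 = g(0.710056) = 0.758325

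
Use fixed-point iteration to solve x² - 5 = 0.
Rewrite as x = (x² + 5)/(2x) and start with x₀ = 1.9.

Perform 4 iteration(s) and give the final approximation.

Equation: x² - 5 = 0
Fixed-point form: x = (x² + 5)/(2x)
x₀ = 1.9

x_1 = g(1.900000) = 2.265789
x_2 = g(2.265789) = 2.236263
x_3 = g(2.236263) = 2.236068
x_4 = g(2.236068) = 2.236068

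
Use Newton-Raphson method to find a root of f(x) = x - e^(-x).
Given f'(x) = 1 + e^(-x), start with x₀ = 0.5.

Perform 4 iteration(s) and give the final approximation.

f(x) = x - e^(-x)
f'(x) = 1 + e^(-x)
x₀ = 0.5

Newton-Raphson formula: x_{n+1} = x_n - f(x_n)/f'(x_n)

Iteration 1:
  f(0.500000) = -0.106531
  f'(0.500000) = 1.606531
  x_1 = 0.500000 - (-0.106531)/1.606531 = 0.566311
Iteration 2:
  f(0.566311) = -0.001305
  f'(0.566311) = 1.567616
  x_2 = 0.566311 - (-0.001305)/1.567616 = 0.567143
Iteration 3:
  f(0.567143) = 0.000000
  f'(0.567143) = 1.567143
  x_3 = 0.567143 - 0.000000/1.567143 = 0.567143
Iteration 4:
  f(0.567143) = 0.000000
  f'(0.567143) = 1.567143
  x_4 = 0.567143 - 0.000000/1.567143 = 0.567143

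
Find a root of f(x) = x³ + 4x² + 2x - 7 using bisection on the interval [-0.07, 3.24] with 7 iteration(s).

f(x) = x³ + 4x² + 2x - 7
Initial interval: [-0.07, 3.24]

Iteration 1:
  c_1 = (-0.070000 + 3.240000)/2 = 1.585000
  f(c_1) = f(1.585000) = 10.200777
  f(a) × f(c) < 0, new interval: [-0.070000, 1.585000]
Iteration 2:
  c_2 = (-0.070000 + 1.585000)/2 = 0.757500
  f(c_2) = f(0.757500) = -2.755117
  f(a) × f(c) ≥ 0, new interval: [0.757500, 1.585000]
Iteration 3:
  c_3 = (0.757500 + 1.585000)/2 = 1.171250
  f(c_3) = f(1.171250) = 2.436558
  f(a) × f(c) < 0, new interval: [0.757500, 1.171250]
Iteration 4:
  c_4 = (0.757500 + 1.171250)/2 = 0.964375
  f(c_4) = f(0.964375) = -0.454286
  f(a) × f(c) ≥ 0, new interval: [0.964375, 1.171250]
Iteration 5:
  c_5 = (0.964375 + 1.171250)/2 = 1.067813
  f(c_5) = f(1.067813) = 0.914064
  f(a) × f(c) < 0, new interval: [0.964375, 1.067813]
Iteration 6:
  c_6 = (0.964375 + 1.067813)/2 = 1.016094
  f(c_6) = f(1.016094) = 0.211036
  f(a) × f(c) < 0, new interval: [0.964375, 1.016094]
Iteration 7:
  c_7 = (0.964375 + 1.016094)/2 = 0.990234
  f(c_7) = f(0.990234) = -0.126286
  f(a) × f(c) ≥ 0, new interval: [0.990234, 1.016094]

After 7 iteration(s), the approximation is c_7 = 0.990234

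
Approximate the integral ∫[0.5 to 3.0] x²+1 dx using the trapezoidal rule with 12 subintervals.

f(x) = x²+1
a = 0.5, b = 3.0, n = 12
h = (b - a)/n = 0.208333

Trapezoidal rule: (h/2)[f(x₀) + 2f(x₁) + 2f(x₂) + ... + f(xₙ)]

x_0 = 0.5000, f(x_0) = 1.250000, coefficient = 1
x_1 = 0.7083, f(x_1) = 1.501736, coefficient = 2
x_2 = 0.9167, f(x_2) = 1.840278, coefficient = 2
x_3 = 1.1250, f(x_3) = 2.265625, coefficient = 2
x_4 = 1.3333, f(x_4) = 2.777778, coefficient = 2
x_5 = 1.5417, f(x_5) = 3.376736, coefficient = 2
x_6 = 1.7500, f(x_6) = 4.062500, coefficient = 2
x_7 = 1.9583, f(x_7) = 4.835069, coefficient = 2
x_8 = 2.1667, f(x_8) = 5.694444, coefficient = 2
x_9 = 2.3750, f(x_9) = 6.640625, coefficient = 2
x_10 = 2.5833, f(x_10) = 7.673611, coefficient = 2
x_11 = 2.7917, f(x_11) = 8.793403, coefficient = 2
x_12 = 3.0000, f(x_12) = 10.000000, coefficient = 1

I ≈ (0.208333/2) × 110.173611 = 11.476418
Exact value: 11.458333
Error: 0.018084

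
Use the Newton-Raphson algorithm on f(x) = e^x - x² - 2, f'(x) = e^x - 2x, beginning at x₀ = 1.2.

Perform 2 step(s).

f(x) = e^x - x² - 2
f'(x) = e^x - 2x
x₀ = 1.2

Newton-Raphson formula: x_{n+1} = x_n - f(x_n)/f'(x_n)

Iteration 1:
  f(1.200000) = -0.119883
  f'(1.200000) = 0.920117
  x_1 = 1.200000 - (-0.119883)/0.920117 = 1.330291
Iteration 2:
  f(1.330291) = 0.012470
  f'(1.330291) = 1.121562
  x_2 = 1.330291 - 0.012470/1.121562 = 1.319173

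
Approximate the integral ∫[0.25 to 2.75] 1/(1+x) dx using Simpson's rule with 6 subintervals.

f(x) = 1/(1+x)
a = 0.25, b = 2.75, n = 6
h = (b - a)/n = 0.416667

Simpson's rule: (h/3)[f(x₀) + 4f(x₁) + 2f(x₂) + ... + f(xₙ)]

x_0 = 0.2500, f(x_0) = 0.800000, coefficient = 1
x_1 = 0.6667, f(x_1) = 0.600000, coefficient = 4
x_2 = 1.0833, f(x_2) = 0.480000, coefficient = 2
x_3 = 1.5000, f(x_3) = 0.400000, coefficient = 4
x_4 = 1.9167, f(x_4) = 0.342857, coefficient = 2
x_5 = 2.3333, f(x_5) = 0.300000, coefficient = 4
x_6 = 2.7500, f(x_6) = 0.266667, coefficient = 1

I ≈ (0.416667/3) × 7.912381 = 1.098942
Exact value: 1.098612
Error: 0.000330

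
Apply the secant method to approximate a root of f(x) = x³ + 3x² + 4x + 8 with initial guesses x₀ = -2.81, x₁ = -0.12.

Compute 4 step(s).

f(x) = x³ + 3x² + 4x + 8
x₀ = -2.81, x₁ = -0.12

Secant formula: x_{n+1} = x_n - f(x_n)(x_n - x_{n-1})/(f(x_n) - f(x_{n-1}))

Iteration 1:
  f(-2.810000) = -1.739741
  f(-0.120000) = 7.561472
  x_2 = -0.120000 - 7.561472×(-0.120000 - (-2.810000))/(7.561472 - (-1.739741))
       = -2.306850
Iteration 2:
  f(-0.120000) = 7.561472
  f(-2.306850) = 2.461236
  x_3 = -2.306850 - 2.461236×(-2.306850 - (-0.120000))/(2.461236 - 7.561472)
       = -3.362165
Iteration 3:
  f(-2.306850) = 2.461236
  f(-3.362165) = -9.542627
  x_4 = -3.362165 - (-9.542627)×(-3.362165 - (-2.306850))/(-9.542627 - 2.461236)
       = -2.523229
Iteration 4:
  f(-3.362165) = -9.542627
  f(-2.523229) = 0.942537
  x_5 = -2.523229 - 0.942537×(-2.523229 - (-3.362165))/(0.942537 - (-9.542627))
       = -2.598643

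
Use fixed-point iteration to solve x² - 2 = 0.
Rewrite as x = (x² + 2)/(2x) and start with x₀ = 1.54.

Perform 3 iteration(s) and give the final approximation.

Equation: x² - 2 = 0
Fixed-point form: x = (x² + 2)/(2x)
x₀ = 1.54

x_1 = g(1.540000) = 1.419351
x_2 = g(1.419351) = 1.414223
x_3 = g(1.414223) = 1.414214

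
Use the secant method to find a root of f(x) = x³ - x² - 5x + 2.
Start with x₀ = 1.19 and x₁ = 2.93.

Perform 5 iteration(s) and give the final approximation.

f(x) = x³ - x² - 5x + 2
x₀ = 1.19, x₁ = 2.93

Secant formula: x_{n+1} = x_n - f(x_n)(x_n - x_{n-1})/(f(x_n) - f(x_{n-1}))

Iteration 1:
  f(1.190000) = -3.680941
  f(2.930000) = 3.918857
  x_2 = 2.930000 - 3.918857×(2.930000 - 1.190000)/(3.918857 - (-3.680941))
       = 2.032764
Iteration 2:
  f(2.930000) = 3.918857
  f(2.032764) = -3.896305
  x_3 = 2.032764 - (-3.896305)×(2.032764 - 2.930000)/(-3.896305 - 3.918857)
       = 2.480088
Iteration 3:
  f(2.032764) = -3.896305
  f(2.480088) = -1.296665
  x_4 = 2.480088 - (-1.296665)×(2.480088 - 2.032764)/(-1.296665 - (-3.896305))
       = 2.703206
Iteration 4:
  f(2.480088) = -1.296665
  f(2.703206) = 0.929849
  x_5 = 2.703206 - 0.929849×(2.703206 - 2.480088)/(0.929849 - (-1.296665))
       = 2.610026
Iteration 5:
  f(2.703206) = 0.929849
  f(2.610026) = -0.082251
  x_6 = 2.610026 - (-0.082251)×(2.610026 - 2.703206)/(-0.082251 - 0.929849)
       = 2.617599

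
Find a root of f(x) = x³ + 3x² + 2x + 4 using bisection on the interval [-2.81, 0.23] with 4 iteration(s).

f(x) = x³ + 3x² + 2x + 4
Initial interval: [-2.81, 0.23]

Iteration 1:
  c_1 = (-2.810000 + 0.230000)/2 = -1.290000
  f(c_1) = f(-1.290000) = 4.265611
  f(a) × f(c) < 0, new interval: [-2.810000, -1.290000]
Iteration 2:
  c_2 = (-2.810000 + (-1.290000))/2 = -2.050000
  f(c_2) = f(-2.050000) = 3.892375
  f(a) × f(c) < 0, new interval: [-2.810000, -2.050000]
Iteration 3:
  c_3 = (-2.810000 + (-2.050000))/2 = -2.430000
  f(c_3) = f(-2.430000) = 2.505793
  f(a) × f(c) < 0, new interval: [-2.810000, -2.430000]
Iteration 4:
  c_4 = (-2.810000 + (-2.430000))/2 = -2.620000
  f(c_4) = f(-2.620000) = 1.368472
  f(a) × f(c) < 0, new interval: [-2.810000, -2.620000]

After 4 iteration(s), the approximation is c_4 = -2.620000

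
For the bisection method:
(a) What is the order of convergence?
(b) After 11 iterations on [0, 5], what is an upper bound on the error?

(a) Bisection has linear (order 1) convergence; the error is halved each step.

(b) Error bound = (b-a)/2^n = (5 - 0)/2^{11}
    = 5/2^{11}

(a) 1 (linear); (b) error ≤ 2.44e-03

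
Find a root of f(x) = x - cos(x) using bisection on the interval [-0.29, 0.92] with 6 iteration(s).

f(x) = x - cos(x)
Initial interval: [-0.29, 0.92]

Iteration 1:
  c_1 = (-0.290000 + 0.920000)/2 = 0.315000
  f(c_1) = f(0.315000) = -0.635796
  f(a) × f(c) ≥ 0, new interval: [0.315000, 0.920000]
Iteration 2:
  c_2 = (0.315000 + 0.920000)/2 = 0.617500
  f(c_2) = f(0.617500) = -0.197828
  f(a) × f(c) ≥ 0, new interval: [0.617500, 0.920000]
Iteration 3:
  c_3 = (0.617500 + 0.920000)/2 = 0.768750
  f(c_3) = f(0.768750) = 0.049970
  f(a) × f(c) < 0, new interval: [0.617500, 0.768750]
Iteration 4:
  c_4 = (0.617500 + 0.768750)/2 = 0.693125
  f(c_4) = f(0.693125) = -0.076128
  f(a) × f(c) ≥ 0, new interval: [0.693125, 0.768750]
Iteration 5:
  c_5 = (0.693125 + 0.768750)/2 = 0.730938
  f(c_5) = f(0.730938) = -0.013611
  f(a) × f(c) ≥ 0, new interval: [0.730938, 0.768750]
Iteration 6:
  c_6 = (0.730938 + 0.768750)/2 = 0.749844
  f(c_6) = f(0.749844) = 0.018048
  f(a) × f(c) < 0, new interval: [0.730938, 0.749844]

After 6 iteration(s), the approximation is c_6 = 0.749844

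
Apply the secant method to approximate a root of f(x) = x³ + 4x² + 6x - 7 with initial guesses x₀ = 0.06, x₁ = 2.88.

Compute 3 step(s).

f(x) = x³ + 4x² + 6x - 7
x₀ = 0.06, x₁ = 2.88

Secant formula: x_{n+1} = x_n - f(x_n)(x_n - x_{n-1})/(f(x_n) - f(x_{n-1}))

Iteration 1:
  f(0.060000) = -6.625384
  f(2.880000) = 67.345472
  x_2 = 2.880000 - 67.345472×(2.880000 - 0.060000)/(67.345472 - (-6.625384))
       = 0.312580
Iteration 2:
  f(2.880000) = 67.345472
  f(0.312580) = -4.703151
  x_3 = 0.312580 - (-4.703151)×(0.312580 - 2.880000)/(-4.703151 - 67.345472)
       = 0.480175
Iteration 3:
  f(0.312580) = -4.703151
  f(0.480175) = -3.085965
  x_4 = 0.480175 - (-3.085965)×(0.480175 - 0.312580)/(-3.085965 - (-4.703151))
       = 0.799984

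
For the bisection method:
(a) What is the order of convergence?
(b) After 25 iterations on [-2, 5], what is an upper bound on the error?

(a) Bisection has linear (order 1) convergence; the error is halved each step.

(b) Error bound = (b-a)/2^n = (5 - (-2))/2^{25}
    = 7/2^{25}

(a) 1 (linear); (b) error ≤ 2.09e-07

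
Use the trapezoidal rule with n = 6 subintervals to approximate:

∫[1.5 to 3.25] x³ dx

f(x) = x³
a = 1.5, b = 3.25, n = 6
h = (b - a)/n = 0.291667

Trapezoidal rule: (h/2)[f(x₀) + 2f(x₁) + 2f(x₂) + ... + f(xₙ)]

x_0 = 1.5000, f(x_0) = 3.375000, coefficient = 1
x_1 = 1.7917, f(x_1) = 5.751374, coefficient = 2
x_2 = 2.0833, f(x_2) = 9.042245, coefficient = 2
x_3 = 2.3750, f(x_3) = 13.396484, coefficient = 2
x_4 = 2.6667, f(x_4) = 18.962963, coefficient = 2
x_5 = 2.9583, f(x_5) = 25.890553, coefficient = 2
x_6 = 3.2500, f(x_6) = 34.328125, coefficient = 1

I ≈ (0.291667/2) × 183.790365 = 26.802762
Exact value: 26.625977
Error: 0.176785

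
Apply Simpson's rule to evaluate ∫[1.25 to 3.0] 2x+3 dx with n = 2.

f(x) = 2x+3
a = 1.25, b = 3.0, n = 2
h = (b - a)/n = 0.875000

Simpson's rule: (h/3)[f(x₀) + 4f(x₁) + 2f(x₂) + ... + f(xₙ)]

x_0 = 1.2500, f(x_0) = 5.500000, coefficient = 1
x_1 = 2.1250, f(x_1) = 7.250000, coefficient = 4
x_2 = 3.0000, f(x_2) = 9.000000, coefficient = 1

I ≈ (0.875000/3) × 43.500000 = 12.687500
Exact value: 12.687500
Error: 0.000000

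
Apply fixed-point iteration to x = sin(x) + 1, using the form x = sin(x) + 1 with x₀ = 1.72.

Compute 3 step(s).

Equation: x = sin(x) + 1
Fixed-point form: x = sin(x) + 1
x₀ = 1.72

x_1 = g(1.720000) = 1.988890
x_2 = g(1.988890) = 1.913865
x_3 = g(1.913865) = 1.941727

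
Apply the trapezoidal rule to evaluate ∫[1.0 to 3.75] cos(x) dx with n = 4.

f(x) = cos(x)
a = 1.0, b = 3.75, n = 4
h = (b - a)/n = 0.687500

Trapezoidal rule: (h/2)[f(x₀) + 2f(x₁) + 2f(x₂) + ... + f(xₙ)]

x_0 = 1.0000, f(x_0) = 0.540302, coefficient = 1
x_1 = 1.6875, f(x_1) = -0.116439, coefficient = 2
x_2 = 2.3750, f(x_2) = -0.720278, coefficient = 2
x_3 = 3.0625, f(x_3) = -0.996874, coefficient = 2
x_4 = 3.7500, f(x_4) = -0.820559, coefficient = 1

I ≈ (0.687500/2) × -3.947439 = -1.356932
Exact value: -1.413032
Error: 0.056100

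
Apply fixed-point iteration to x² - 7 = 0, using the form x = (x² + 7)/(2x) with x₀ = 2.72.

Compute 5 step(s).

Equation: x² - 7 = 0
Fixed-point form: x = (x² + 7)/(2x)
x₀ = 2.72

x_1 = g(2.720000) = 2.646765
x_2 = g(2.646765) = 2.645752
x_3 = g(2.645752) = 2.645751
x_4 = g(2.645751) = 2.645751
x_5 = g(2.645751) = 2.645751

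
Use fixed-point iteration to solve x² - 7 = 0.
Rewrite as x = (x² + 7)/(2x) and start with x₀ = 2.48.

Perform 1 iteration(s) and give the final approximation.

Equation: x² - 7 = 0
Fixed-point form: x = (x² + 7)/(2x)
x₀ = 2.48

x_1 = g(2.480000) = 2.651290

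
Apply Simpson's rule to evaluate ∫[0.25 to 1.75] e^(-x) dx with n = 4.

f(x) = e^(-x)
a = 0.25, b = 1.75, n = 4
h = (b - a)/n = 0.375000

Simpson's rule: (h/3)[f(x₀) + 4f(x₁) + 2f(x₂) + ... + f(xₙ)]

x_0 = 0.2500, f(x_0) = 0.778801, coefficient = 1
x_1 = 0.6250, f(x_1) = 0.535261, coefficient = 4
x_2 = 1.0000, f(x_2) = 0.367879, coefficient = 2
x_3 = 1.3750, f(x_3) = 0.252840, coefficient = 4
x_4 = 1.7500, f(x_4) = 0.173774, coefficient = 1

I ≈ (0.375000/3) × 4.840738 = 0.605092
Exact value: 0.605027
Error: 0.000065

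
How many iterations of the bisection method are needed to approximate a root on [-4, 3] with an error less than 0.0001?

We need (b-a)/2^n ≤ 0.0001
(3 - (-4))/2^n ≤ 0.0001
7/2^n ≤ 0.0001
2^n ≥ 70000
n ≥ log₂(70000) = 16.10
n ≥ 17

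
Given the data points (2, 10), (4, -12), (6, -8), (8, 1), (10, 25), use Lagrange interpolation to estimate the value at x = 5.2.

Lagrange interpolation formula:
P(x) = Σ yᵢ × Lᵢ(x)
where Lᵢ(x) = Π_{j≠i} (x - xⱼ)/(xᵢ - xⱼ)

L_0(5.2) = (5.2 - 4)/(2 - 4) × (5.2 - 6)/(2 - 6) × (5.2 - 8)/(2 - 8) × (5.2 - 10)/(2 - 10) = -0.033600
L_1(5.2) = (5.2 - 2)/(4 - 2) × (5.2 - 6)/(4 - 6) × (5.2 - 8)/(4 - 8) × (5.2 - 10)/(4 - 10) = 0.358400
L_2(5.2) = (5.2 - 2)/(6 - 2) × (5.2 - 4)/(6 - 4) × (5.2 - 8)/(6 - 8) × (5.2 - 10)/(6 - 10) = 0.806400
L_3(5.2) = (5.2 - 2)/(8 - 2) × (5.2 - 4)/(8 - 4) × (5.2 - 6)/(8 - 6) × (5.2 - 10)/(8 - 10) = -0.153600
L_4(5.2) = (5.2 - 2)/(10 - 2) × (5.2 - 4)/(10 - 4) × (5.2 - 6)/(10 - 6) × (5.2 - 8)/(10 - 8) = 0.022400

P(5.2) = 10×L_0(5.2) + (-12)×L_1(5.2) + (-8)×L_2(5.2) + 1×L_3(5.2) + 25×L_4(5.2)
P(5.2) = -10.681600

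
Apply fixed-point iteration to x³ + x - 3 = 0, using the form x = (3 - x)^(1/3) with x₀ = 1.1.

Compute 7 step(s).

Equation: x³ + x - 3 = 0
Fixed-point form: x = (3 - x)^(1/3)
x₀ = 1.1

x_1 = g(1.100000) = 1.238562
x_2 = g(1.238562) = 1.207691
x_3 = g(1.207691) = 1.214705
x_4 = g(1.214705) = 1.213119
x_5 = g(1.213119) = 1.213478
x_6 = g(1.213478) = 1.213397
x_7 = g(1.213397) = 1.213415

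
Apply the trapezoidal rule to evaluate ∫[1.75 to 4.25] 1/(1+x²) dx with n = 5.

f(x) = 1/(1+x²)
a = 1.75, b = 4.25, n = 5
h = (b - a)/n = 0.500000

Trapezoidal rule: (h/2)[f(x₀) + 2f(x₁) + 2f(x₂) + ... + f(xₙ)]

x_0 = 1.7500, f(x_0) = 0.246154, coefficient = 1
x_1 = 2.2500, f(x_1) = 0.164948, coefficient = 2
x_2 = 2.7500, f(x_2) = 0.116788, coefficient = 2
x_3 = 3.2500, f(x_3) = 0.086486, coefficient = 2
x_4 = 3.7500, f(x_4) = 0.066390, coefficient = 2
x_5 = 4.2500, f(x_5) = 0.052459, coefficient = 1

I ≈ (0.500000/2) × 1.167839 = 0.291960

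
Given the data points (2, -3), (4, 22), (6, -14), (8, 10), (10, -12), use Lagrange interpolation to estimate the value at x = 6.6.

Lagrange interpolation formula:
P(x) = Σ yᵢ × Lᵢ(x)
where Lᵢ(x) = Π_{j≠i} (x - xⱼ)/(xᵢ - xⱼ)

L_0(6.6) = (6.6 - 4)/(2 - 4) × (6.6 - 6)/(2 - 6) × (6.6 - 8)/(2 - 8) × (6.6 - 10)/(2 - 10) = 0.019337
L_1(6.6) = (6.6 - 2)/(4 - 2) × (6.6 - 6)/(4 - 6) × (6.6 - 8)/(4 - 8) × (6.6 - 10)/(4 - 10) = -0.136850
L_2(6.6) = (6.6 - 2)/(6 - 2) × (6.6 - 4)/(6 - 4) × (6.6 - 8)/(6 - 8) × (6.6 - 10)/(6 - 10) = 0.889525
L_3(6.6) = (6.6 - 2)/(8 - 2) × (6.6 - 4)/(8 - 4) × (6.6 - 6)/(8 - 6) × (6.6 - 10)/(8 - 10) = 0.254150
L_4(6.6) = (6.6 - 2)/(10 - 2) × (6.6 - 4)/(10 - 4) × (6.6 - 6)/(10 - 6) × (6.6 - 8)/(10 - 8) = -0.026162

P(6.6) = (-3)×L_0(6.6) + 22×L_1(6.6) + (-14)×L_2(6.6) + 10×L_3(6.6) + (-12)×L_4(6.6)
P(6.6) = -12.666613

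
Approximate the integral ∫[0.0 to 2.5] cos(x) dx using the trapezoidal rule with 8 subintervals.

f(x) = cos(x)
a = 0.0, b = 2.5, n = 8
h = (b - a)/n = 0.312500

Trapezoidal rule: (h/2)[f(x₀) + 2f(x₁) + 2f(x₂) + ... + f(xₙ)]

x_0 = 0.0000, f(x_0) = 1.000000, coefficient = 1
x_1 = 0.3125, f(x_1) = 0.951568, coefficient = 2
x_2 = 0.6250, f(x_2) = 0.810963, coefficient = 2
x_3 = 0.9375, f(x_3) = 0.591805, coefficient = 2
x_4 = 1.2500, f(x_4) = 0.315322, coefficient = 2
x_5 = 1.5625, f(x_5) = 0.008296, coefficient = 2
x_6 = 1.8750, f(x_6) = -0.299534, coefficient = 2
x_7 = 2.1875, f(x_7) = -0.578349, coefficient = 2
x_8 = 2.5000, f(x_8) = -0.801144, coefficient = 1

I ≈ (0.312500/2) × 3.799000 = 0.593594
Exact value: 0.598472
Error: 0.004878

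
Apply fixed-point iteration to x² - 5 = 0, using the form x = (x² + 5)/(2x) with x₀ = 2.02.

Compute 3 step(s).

Equation: x² - 5 = 0
Fixed-point form: x = (x² + 5)/(2x)
x₀ = 2.02

x_1 = g(2.020000) = 2.247624
x_2 = g(2.247624) = 2.236098
x_3 = g(2.236098) = 2.236068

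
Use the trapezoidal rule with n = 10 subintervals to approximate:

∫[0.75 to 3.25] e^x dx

f(x) = e^x
a = 0.75, b = 3.25, n = 10
h = (b - a)/n = 0.250000

Trapezoidal rule: (h/2)[f(x₀) + 2f(x₁) + 2f(x₂) + ... + f(xₙ)]

x_0 = 0.7500, f(x_0) = 2.117000, coefficient = 1
x_1 = 1.0000, f(x_1) = 2.718282, coefficient = 2
x_2 = 1.2500, f(x_2) = 3.490343, coefficient = 2
x_3 = 1.5000, f(x_3) = 4.481689, coefficient = 2
x_4 = 1.7500, f(x_4) = 5.754603, coefficient = 2
x_5 = 2.0000, f(x_5) = 7.389056, coefficient = 2
x_6 = 2.2500, f(x_6) = 9.487736, coefficient = 2
x_7 = 2.5000, f(x_7) = 12.182494, coefficient = 2
x_8 = 2.7500, f(x_8) = 15.642632, coefficient = 2
x_9 = 3.0000, f(x_9) = 20.085537, coefficient = 2
x_10 = 3.2500, f(x_10) = 25.790340, coefficient = 1

I ≈ (0.250000/2) × 190.372082 = 23.796510
Exact value: 23.673340
Error: 0.123170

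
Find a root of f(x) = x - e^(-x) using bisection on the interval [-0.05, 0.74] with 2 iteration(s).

f(x) = x - e^(-x)
Initial interval: [-0.05, 0.74]

Iteration 1:
  c_1 = (-0.050000 + 0.740000)/2 = 0.345000
  f(c_1) = f(0.345000) = -0.363220
  f(a) × f(c) ≥ 0, new interval: [0.345000, 0.740000]
Iteration 2:
  c_2 = (0.345000 + 0.740000)/2 = 0.542500
  f(c_2) = f(0.542500) = -0.038793
  f(a) × f(c) ≥ 0, new interval: [0.542500, 0.740000]

After 2 iteration(s), the approximation is c_2 = 0.542500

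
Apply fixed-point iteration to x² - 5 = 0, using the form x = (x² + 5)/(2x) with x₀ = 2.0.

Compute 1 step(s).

Equation: x² - 5 = 0
Fixed-point form: x = (x² + 5)/(2x)
x₀ = 2.0

x_1 = g(2.000000) = 2.250000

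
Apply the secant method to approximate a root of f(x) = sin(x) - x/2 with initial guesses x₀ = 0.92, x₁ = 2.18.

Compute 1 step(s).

f(x) = sin(x) - x/2
x₀ = 0.92, x₁ = 2.18

Secant formula: x_{n+1} = x_n - f(x_n)(x_n - x_{n-1})/(f(x_n) - f(x_{n-1}))

Iteration 1:
  f(0.920000) = 0.335602
  f(2.180000) = -0.269896
  x_2 = 2.180000 - (-0.269896)×(2.180000 - 0.920000)/(-0.269896 - 0.335602)
       = 1.618364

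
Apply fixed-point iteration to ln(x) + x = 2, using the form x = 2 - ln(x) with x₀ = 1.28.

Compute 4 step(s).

Equation: ln(x) + x = 2
Fixed-point form: x = 2 - ln(x)
x₀ = 1.28

x_1 = g(1.280000) = 1.753140
x_2 = g(1.753140) = 1.438592
x_3 = g(1.438592) = 1.636335
x_4 = g(1.636335) = 1.507541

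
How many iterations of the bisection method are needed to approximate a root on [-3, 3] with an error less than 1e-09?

We need (b-a)/2^n ≤ 1e-09
(3 - (-3))/2^n ≤ 1e-09
6/2^n ≤ 1e-09
2^n ≥ 6000000000
n ≥ log₂(6000000000) = 32.48
n ≥ 33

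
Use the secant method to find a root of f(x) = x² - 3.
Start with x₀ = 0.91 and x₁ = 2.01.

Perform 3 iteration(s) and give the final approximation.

f(x) = x² - 3
x₀ = 0.91, x₁ = 2.01

Secant formula: x_{n+1} = x_n - f(x_n)(x_n - x_{n-1})/(f(x_n) - f(x_{n-1}))

Iteration 1:
  f(0.910000) = -2.171900
  f(2.010000) = 1.040100
  x_2 = 2.010000 - 1.040100×(2.010000 - 0.910000)/(1.040100 - (-2.171900))
       = 1.653801
Iteration 2:
  f(2.010000) = 1.040100
  f(1.653801) = -0.264941
  x_3 = 1.653801 - (-0.264941)×(1.653801 - 2.010000)/(-0.264941 - 1.040100)
       = 1.726115
Iteration 3:
  f(1.653801) = -0.264941
  f(1.726115) = -0.020529
  x_4 = 1.726115 - (-0.020529)×(1.726115 - 1.653801)/(-0.020529 - (-0.264941))
       = 1.732188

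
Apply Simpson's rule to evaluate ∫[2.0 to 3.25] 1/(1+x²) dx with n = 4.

f(x) = 1/(1+x²)
a = 2.0, b = 3.25, n = 4
h = (b - a)/n = 0.312500

Simpson's rule: (h/3)[f(x₀) + 4f(x₁) + 2f(x₂) + ... + f(xₙ)]

x_0 = 2.0000, f(x_0) = 0.200000, coefficient = 1
x_1 = 2.3125, f(x_1) = 0.157538, coefficient = 4
x_2 = 2.6250, f(x_2) = 0.126733, coefficient = 2
x_3 = 2.9375, f(x_3) = 0.103854, coefficient = 4
x_4 = 3.2500, f(x_4) = 0.086486, coefficient = 1

I ≈ (0.312500/3) × 1.585522 = 0.165158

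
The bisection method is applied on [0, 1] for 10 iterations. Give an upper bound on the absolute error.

Bisection error bound: |error| ≤ (b-a)/2^n
|error| ≤ (1 - 0)/2^10 = 1/2^10
|error| ≤ 0.0009765625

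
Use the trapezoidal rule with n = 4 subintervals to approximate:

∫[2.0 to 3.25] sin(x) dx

f(x) = sin(x)
a = 2.0, b = 3.25, n = 4
h = (b - a)/n = 0.312500

Trapezoidal rule: (h/2)[f(x₀) + 2f(x₁) + 2f(x₂) + ... + f(xₙ)]

x_0 = 2.0000, f(x_0) = 0.909297, coefficient = 1
x_1 = 2.3125, f(x_1) = 0.737319, coefficient = 2
x_2 = 2.6250, f(x_2) = 0.493920, coefficient = 2
x_3 = 2.9375, f(x_3) = 0.202679, coefficient = 2
x_4 = 3.2500, f(x_4) = -0.108195, coefficient = 1

I ≈ (0.312500/2) × 3.668938 = 0.573272
Exact value: 0.577983
Error: 0.004711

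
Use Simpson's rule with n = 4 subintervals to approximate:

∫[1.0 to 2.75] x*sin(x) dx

f(x) = x*sin(x)
a = 1.0, b = 2.75, n = 4
h = (b - a)/n = 0.437500

Simpson's rule: (h/3)[f(x₀) + 4f(x₁) + 2f(x₂) + ... + f(xₙ)]

x_0 = 1.0000, f(x_0) = 0.841471, coefficient = 1
x_1 = 1.4375, f(x_1) = 1.424748, coefficient = 4
x_2 = 1.8750, f(x_2) = 1.788911, coefficient = 2
x_3 = 2.3125, f(x_3) = 1.705050, coefficient = 4
x_4 = 2.7500, f(x_4) = 1.049568, coefficient = 1

I ≈ (0.437500/3) × 17.988051 = 2.623257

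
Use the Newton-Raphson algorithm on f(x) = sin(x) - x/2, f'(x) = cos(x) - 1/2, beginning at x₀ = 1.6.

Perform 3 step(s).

f(x) = sin(x) - x/2
f'(x) = cos(x) - 1/2
x₀ = 1.6

Newton-Raphson formula: x_{n+1} = x_n - f(x_n)/f'(x_n)

Iteration 1:
  f(1.600000) = 0.199574
  f'(1.600000) = -0.529200
  x_1 = 1.600000 - 0.199574/(-0.529200) = 1.977124
Iteration 2:
  f(1.977124) = -0.069983
  f'(1.977124) = -0.895238
  x_2 = 1.977124 - (-0.069983)/(-0.895238) = 1.898951
Iteration 3:
  f(1.898951) = -0.002837
  f'(1.898951) = -0.822297
  x_3 = 1.898951 - (-0.002837)/(-0.822297) = 1.895501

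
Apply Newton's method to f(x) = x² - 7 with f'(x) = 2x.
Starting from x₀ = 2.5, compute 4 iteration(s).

f(x) = x² - 7
f'(x) = 2x
x₀ = 2.5

Newton-Raphson formula: x_{n+1} = x_n - f(x_n)/f'(x_n)

Iteration 1:
  f(2.500000) = -0.750000
  f'(2.500000) = 5.000000
  x_1 = 2.500000 - (-0.750000)/5.000000 = 2.650000
Iteration 2:
  f(2.650000) = 0.022500
  f'(2.650000) = 5.300000
  x_2 = 2.650000 - 0.022500/5.300000 = 2.645755
Iteration 3:
  f(2.645755) = 0.000018
  f'(2.645755) = 5.291509
  x_3 = 2.645755 - 0.000018/5.291509 = 2.645751
Iteration 4:
  f(2.645751) = 0.000000
  f'(2.645751) = 5.291503
  x_4 = 2.645751 - 0.000000/5.291503 = 2.645751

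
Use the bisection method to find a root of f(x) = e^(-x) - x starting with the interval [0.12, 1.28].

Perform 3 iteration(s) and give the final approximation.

f(x) = e^(-x) - x
Initial interval: [0.12, 1.28]

Iteration 1:
  c_1 = (0.120000 + 1.280000)/2 = 0.700000
  f(c_1) = f(0.700000) = -0.203415
  f(a) × f(c) < 0, new interval: [0.120000, 0.700000]
Iteration 2:
  c_2 = (0.120000 + 0.700000)/2 = 0.410000
  f(c_2) = f(0.410000) = 0.253650
  f(a) × f(c) ≥ 0, new interval: [0.410000, 0.700000]
Iteration 3:
  c_3 = (0.410000 + 0.700000)/2 = 0.555000
  f(c_3) = f(0.555000) = 0.019072
  f(a) × f(c) ≥ 0, new interval: [0.555000, 0.700000]

After 3 iteration(s), the approximation is c_3 = 0.555000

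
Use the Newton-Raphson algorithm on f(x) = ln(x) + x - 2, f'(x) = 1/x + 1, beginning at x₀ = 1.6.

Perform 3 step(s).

f(x) = ln(x) + x - 2
f'(x) = 1/x + 1
x₀ = 1.6

Newton-Raphson formula: x_{n+1} = x_n - f(x_n)/f'(x_n)

Iteration 1:
  f(1.600000) = 0.070004
  f'(1.600000) = 1.625000
  x_1 = 1.600000 - 0.070004/1.625000 = 1.556921
Iteration 2:
  f(1.556921) = -0.000369
  f'(1.556921) = 1.642293
  x_2 = 1.556921 - (-0.000369)/1.642293 = 1.557146
Iteration 3:
  f(1.557146) = 0.000000
  f'(1.557146) = 1.642201
  x_3 = 1.557146 - 0.000000/1.642201 = 1.557146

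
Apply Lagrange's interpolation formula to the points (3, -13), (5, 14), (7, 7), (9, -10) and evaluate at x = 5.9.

Lagrange interpolation formula:
P(x) = Σ yᵢ × Lᵢ(x)
where Lᵢ(x) = Π_{j≠i} (x - xⱼ)/(xᵢ - xⱼ)

L_0(5.9) = (5.9 - 5)/(3 - 5) × (5.9 - 7)/(3 - 7) × (5.9 - 9)/(3 - 9) = -0.063937
L_1(5.9) = (5.9 - 3)/(5 - 3) × (5.9 - 7)/(5 - 7) × (5.9 - 9)/(5 - 9) = 0.618062
L_2(5.9) = (5.9 - 3)/(7 - 3) × (5.9 - 5)/(7 - 5) × (5.9 - 9)/(7 - 9) = 0.505688
L_3(5.9) = (5.9 - 3)/(9 - 3) × (5.9 - 5)/(9 - 5) × (5.9 - 7)/(9 - 7) = -0.059813

P(5.9) = (-13)×L_0(5.9) + 14×L_1(5.9) + 7×L_2(5.9) + (-10)×L_3(5.9)
P(5.9) = 13.622000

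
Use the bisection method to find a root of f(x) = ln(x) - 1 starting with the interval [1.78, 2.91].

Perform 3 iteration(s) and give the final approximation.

f(x) = ln(x) - 1
Initial interval: [1.78, 2.91]

Iteration 1:
  c_1 = (1.780000 + 2.910000)/2 = 2.345000
  f(c_1) = f(2.345000) = -0.147715
  f(a) × f(c) ≥ 0, new interval: [2.345000, 2.910000]
Iteration 2:
  c_2 = (2.345000 + 2.910000)/2 = 2.627500
  f(c_2) = f(2.627500) = -0.033967
  f(a) × f(c) ≥ 0, new interval: [2.627500, 2.910000]
Iteration 3:
  c_3 = (2.627500 + 2.910000)/2 = 2.768750
  f(c_3) = f(2.768750) = 0.018396
  f(a) × f(c) < 0, new interval: [2.627500, 2.768750]

After 3 iteration(s), the approximation is c_3 = 2.768750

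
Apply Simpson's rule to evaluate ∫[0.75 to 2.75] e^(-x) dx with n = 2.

f(x) = e^(-x)
a = 0.75, b = 2.75, n = 2
h = (b - a)/n = 1.000000

Simpson's rule: (h/3)[f(x₀) + 4f(x₁) + 2f(x₂) + ... + f(xₙ)]

x_0 = 0.7500, f(x_0) = 0.472367, coefficient = 1
x_1 = 1.7500, f(x_1) = 0.173774, coefficient = 4
x_2 = 2.7500, f(x_2) = 0.063928, coefficient = 1

I ≈ (1.000000/3) × 1.231390 = 0.410463
Exact value: 0.408439
Error: 0.002025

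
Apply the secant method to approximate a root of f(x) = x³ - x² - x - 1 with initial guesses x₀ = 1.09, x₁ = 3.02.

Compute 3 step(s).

f(x) = x³ - x² - x - 1
x₀ = 1.09, x₁ = 3.02

Secant formula: x_{n+1} = x_n - f(x_n)(x_n - x_{n-1})/(f(x_n) - f(x_{n-1}))

Iteration 1:
  f(1.090000) = -1.983071
  f(3.020000) = 14.403208
  x_2 = 3.020000 - 14.403208×(3.020000 - 1.090000)/(14.403208 - (-1.983071))
       = 1.323569
Iteration 2:
  f(3.020000) = 14.403208
  f(1.323569) = -1.756730
  x_3 = 1.323569 - (-1.756730)×(1.323569 - 3.020000)/(-1.756730 - 14.403208)
       = 1.507986
Iteration 3:
  f(1.323569) = -1.756730
  f(1.507986) = -1.352814
  x_4 = 1.507986 - (-1.352814)×(1.507986 - 1.323569)/(-1.352814 - (-1.756730))
       = 2.125646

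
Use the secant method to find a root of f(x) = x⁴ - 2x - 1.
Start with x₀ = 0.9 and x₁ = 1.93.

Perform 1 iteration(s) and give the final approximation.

f(x) = x⁴ - 2x - 1
x₀ = 0.9, x₁ = 1.93

Secant formula: x_{n+1} = x_n - f(x_n)(x_n - x_{n-1})/(f(x_n) - f(x_{n-1}))

Iteration 1:
  f(0.900000) = -2.143900
  f(1.930000) = 9.014880
  x_2 = 1.930000 - 9.014880×(1.930000 - 0.900000)/(9.014880 - (-2.143900))
       = 1.097891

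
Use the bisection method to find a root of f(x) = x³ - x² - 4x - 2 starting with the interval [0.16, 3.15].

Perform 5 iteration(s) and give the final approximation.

f(x) = x³ - x² - 4x - 2
Initial interval: [0.16, 3.15]

Iteration 1:
  c_1 = (0.160000 + 3.150000)/2 = 1.655000
  f(c_1) = f(1.655000) = -6.825939
  f(a) × f(c) ≥ 0, new interval: [1.655000, 3.150000]
Iteration 2:
  c_2 = (1.655000 + 3.150000)/2 = 2.402500
  f(c_2) = f(2.402500) = -3.514761
  f(a) × f(c) ≥ 0, new interval: [2.402500, 3.150000]
Iteration 3:
  c_3 = (2.402500 + 3.150000)/2 = 2.776250
  f(c_3) = f(2.776250) = 0.585561
  f(a) × f(c) < 0, new interval: [2.402500, 2.776250]
Iteration 4:
  c_4 = (2.402500 + 2.776250)/2 = 2.589375
  f(c_4) = f(2.589375) = -1.700959
  f(a) × f(c) ≥ 0, new interval: [2.589375, 2.776250]
Iteration 5:
  c_5 = (2.589375 + 2.776250)/2 = 2.682812
  f(c_5) = f(2.682812) = -0.619236
  f(a) × f(c) ≥ 0, new interval: [2.682812, 2.776250]

After 5 iteration(s), the approximation is c_5 = 2.682812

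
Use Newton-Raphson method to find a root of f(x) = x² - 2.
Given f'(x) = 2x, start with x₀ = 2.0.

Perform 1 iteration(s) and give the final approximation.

f(x) = x² - 2
f'(x) = 2x
x₀ = 2.0

Newton-Raphson formula: x_{n+1} = x_n - f(x_n)/f'(x_n)

Iteration 1:
  f(2.000000) = 2.000000
  f'(2.000000) = 4.000000
  x_1 = 2.000000 - 2.000000/4.000000 = 1.500000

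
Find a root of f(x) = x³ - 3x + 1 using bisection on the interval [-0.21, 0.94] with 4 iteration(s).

f(x) = x³ - 3x + 1
Initial interval: [-0.21, 0.94]

Iteration 1:
  c_1 = (-0.210000 + 0.940000)/2 = 0.365000
  f(c_1) = f(0.365000) = -0.046373
  f(a) × f(c) < 0, new interval: [-0.210000, 0.365000]
Iteration 2:
  c_2 = (-0.210000 + 0.365000)/2 = 0.077500
  f(c_2) = f(0.077500) = 0.767965
  f(a) × f(c) ≥ 0, new interval: [0.077500, 0.365000]
Iteration 3:
  c_3 = (0.077500 + 0.365000)/2 = 0.221250
  f(c_3) = f(0.221250) = 0.347081
  f(a) × f(c) ≥ 0, new interval: [0.221250, 0.365000]
Iteration 4:
  c_4 = (0.221250 + 0.365000)/2 = 0.293125
  f(c_4) = f(0.293125) = 0.145811
  f(a) × f(c) ≥ 0, new interval: [0.293125, 0.365000]

After 4 iteration(s), the approximation is c_4 = 0.293125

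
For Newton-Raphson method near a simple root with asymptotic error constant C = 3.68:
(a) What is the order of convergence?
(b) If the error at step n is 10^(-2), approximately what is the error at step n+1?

(a) Newton-Raphson has quadratic (order 2) convergence near simple roots.
    This means |e_{n+1}| ≈ C|e_n|².

(b) With |e_n| = 10^(-2) and C = 3.68:
    |e_{n+1}| ≈ 3.68 × (10^(-2))² = 3.68 × 10^(-4)

(a) 2 (quadratic); (b) |e_{n+1}| ≈ 3.680e-04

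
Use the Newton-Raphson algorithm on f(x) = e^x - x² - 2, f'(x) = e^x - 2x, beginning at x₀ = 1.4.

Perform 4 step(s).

f(x) = e^x - x² - 2
f'(x) = e^x - 2x
x₀ = 1.4

Newton-Raphson formula: x_{n+1} = x_n - f(x_n)/f'(x_n)

Iteration 1:
  f(1.400000) = 0.095200
  f'(1.400000) = 1.255200
  x_1 = 1.400000 - 0.095200/1.255200 = 1.324156
Iteration 2:
  f(1.324156) = 0.005622
  f'(1.324156) = 1.110699
  x_2 = 1.324156 - 0.005622/1.110699 = 1.319094
Iteration 3:
  f(1.319094) = 0.000022
  f'(1.319094) = 1.101843
  x_3 = 1.319094 - 0.000022/1.101843 = 1.319074
Iteration 4:
  f(1.319074) = 0.000000
  f'(1.319074) = 1.101808
  x_4 = 1.319074 - 0.000000/1.101808 = 1.319074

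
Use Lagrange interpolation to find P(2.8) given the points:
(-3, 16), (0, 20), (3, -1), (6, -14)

Lagrange interpolation formula:
P(x) = Σ yᵢ × Lᵢ(x)
where Lᵢ(x) = Π_{j≠i} (x - xⱼ)/(xᵢ - xⱼ)

L_0(2.8) = (2.8 - 0)/(-3 - 0) × (2.8 - 3)/(-3 - 3) × (2.8 - 6)/(-3 - 6) = -0.011062
L_1(2.8) = (2.8 - (-3))/(0 - (-3)) × (2.8 - 3)/(0 - 3) × (2.8 - 6)/(0 - 6) = 0.068741
L_2(2.8) = (2.8 - (-3))/(3 - (-3)) × (2.8 - 0)/(3 - 0) × (2.8 - 6)/(3 - 6) = 0.962370
L_3(2.8) = (2.8 - (-3))/(6 - (-3)) × (2.8 - 0)/(6 - 0) × (2.8 - 3)/(6 - 3) = -0.020049

P(2.8) = 16×L_0(2.8) + 20×L_1(2.8) + (-1)×L_2(2.8) + (-14)×L_3(2.8)
P(2.8) = 0.516148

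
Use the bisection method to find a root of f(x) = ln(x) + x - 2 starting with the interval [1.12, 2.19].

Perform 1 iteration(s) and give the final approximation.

f(x) = ln(x) + x - 2
Initial interval: [1.12, 2.19]

Iteration 1:
  c_1 = (1.120000 + 2.190000)/2 = 1.655000
  f(c_1) = f(1.655000) = 0.158801
  f(a) × f(c) < 0, new interval: [1.120000, 1.655000]

After 1 iteration(s), the approximation is c_1 = 1.655000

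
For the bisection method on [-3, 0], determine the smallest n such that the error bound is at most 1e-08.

We need (b-a)/2^n ≤ 1e-08
(0 - (-3))/2^n ≤ 1e-08
3/2^n ≤ 1e-08
2^n ≥ 300000000
n ≥ log₂(300000000) = 28.16
n ≥ 29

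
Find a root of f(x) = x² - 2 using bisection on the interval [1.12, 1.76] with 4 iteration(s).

f(x) = x² - 2
Initial interval: [1.12, 1.76]

Iteration 1:
  c_1 = (1.120000 + 1.760000)/2 = 1.440000
  f(c_1) = f(1.440000) = 0.073600
  f(a) × f(c) < 0, new interval: [1.120000, 1.440000]
Iteration 2:
  c_2 = (1.120000 + 1.440000)/2 = 1.280000
  f(c_2) = f(1.280000) = -0.361600
  f(a) × f(c) ≥ 0, new interval: [1.280000, 1.440000]
Iteration 3:
  c_3 = (1.280000 + 1.440000)/2 = 1.360000
  f(c_3) = f(1.360000) = -0.150400
  f(a) × f(c) ≥ 0, new interval: [1.360000, 1.440000]
Iteration 4:
  c_4 = (1.360000 + 1.440000)/2 = 1.400000
  f(c_4) = f(1.400000) = -0.040000
  f(a) × f(c) ≥ 0, new interval: [1.400000, 1.440000]

After 4 iteration(s), the approximation is c_4 = 1.400000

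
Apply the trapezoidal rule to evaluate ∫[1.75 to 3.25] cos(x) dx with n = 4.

f(x) = cos(x)
a = 1.75, b = 3.25, n = 4
h = (b - a)/n = 0.375000

Trapezoidal rule: (h/2)[f(x₀) + 2f(x₁) + 2f(x₂) + ... + f(xₙ)]

x_0 = 1.7500, f(x_0) = -0.178246, coefficient = 1
x_1 = 2.1250, f(x_1) = -0.526266, coefficient = 2
x_2 = 2.5000, f(x_2) = -0.801144, coefficient = 2
x_3 = 2.8750, f(x_3) = -0.964674, coefficient = 2
x_4 = 3.2500, f(x_4) = -0.994130, coefficient = 1

I ≈ (0.375000/2) × -5.756544 = -1.079352
Exact value: -1.092181
Error: 0.012829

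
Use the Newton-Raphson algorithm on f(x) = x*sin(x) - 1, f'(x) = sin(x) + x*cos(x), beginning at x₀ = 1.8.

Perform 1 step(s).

f(x) = x*sin(x) - 1
f'(x) = sin(x) + x*cos(x)
x₀ = 1.8

Newton-Raphson formula: x_{n+1} = x_n - f(x_n)/f'(x_n)

Iteration 1:
  f(1.800000) = 0.752926
  f'(1.800000) = 0.564884
  x_1 = 1.800000 - 0.752926/0.564884 = 0.467114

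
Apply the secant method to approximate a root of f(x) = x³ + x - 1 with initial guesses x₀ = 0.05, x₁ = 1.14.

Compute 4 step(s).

f(x) = x³ + x - 1
x₀ = 0.05, x₁ = 1.14

Secant formula: x_{n+1} = x_n - f(x_n)(x_n - x_{n-1})/(f(x_n) - f(x_{n-1}))

Iteration 1:
  f(0.050000) = -0.949875
  f(1.140000) = 1.621544
  x_2 = 1.140000 - 1.621544×(1.140000 - 0.050000)/(1.621544 - (-0.949875))
       = 0.452643
Iteration 2:
  f(1.140000) = 1.621544
  f(0.452643) = -0.454617
  x_3 = 0.452643 - (-0.454617)×(0.452643 - 1.140000)/(-0.454617 - 1.621544)
       = 0.603154
Iteration 3:
  f(0.452643) = -0.454617
  f(0.603154) = -0.177423
  x_4 = 0.603154 - (-0.177423)×(0.603154 - 0.452643)/(-0.177423 - (-0.454617))
       = 0.699490
Iteration 4:
  f(0.603154) = -0.177423
  f(0.699490) = 0.041742
  x_5 = 0.699490 - 0.041742×(0.699490 - 0.603154)/(0.041742 - (-0.177423))
       = 0.681142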